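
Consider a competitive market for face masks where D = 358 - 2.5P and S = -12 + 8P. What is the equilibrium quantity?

Set D = S: 358 - 2.5P = -12 + 8P.
370 = 10.5P, so P* = 740/21.
Q* = 358 − 2.5(740/21) = 5668/21.

Q* = 5668/21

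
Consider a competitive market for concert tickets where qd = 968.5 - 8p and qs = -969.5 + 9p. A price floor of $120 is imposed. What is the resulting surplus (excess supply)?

Equilibrium price would be p* = 114, so the floor at 120 binds.
At p = 120: qd = 8.5, qs = 110.5.
Surplus = 110.5 − 8.5 = 102.

Surplus = 102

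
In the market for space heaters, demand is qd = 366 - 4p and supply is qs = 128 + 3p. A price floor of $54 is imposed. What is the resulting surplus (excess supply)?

Equilibrium price would be p* = 34, so the floor at 54 binds.
At p = 54: qd = 150, qs = 290.
Surplus = 290 − 150 = 140.

Surplus = 140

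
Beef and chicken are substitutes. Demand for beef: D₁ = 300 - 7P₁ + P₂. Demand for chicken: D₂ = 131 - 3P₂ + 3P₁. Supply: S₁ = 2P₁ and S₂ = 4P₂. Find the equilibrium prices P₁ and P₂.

P₁ = 2231/60, P₂ = 34.65

Market 1: 300 - 7P₁ + P₂ = 2P₁ → 9P₁ - P₂ = 300.
Market 2: 7P₂ - 3P₁ = 131.
Eliminating P₂: 7×(1) + 1×(2) gives 60P₁ = 2231, so P₁ = 2231/60.
Back-substitute into (2): P₂ = (131 + 3×2231/60) / 7 = 34.65.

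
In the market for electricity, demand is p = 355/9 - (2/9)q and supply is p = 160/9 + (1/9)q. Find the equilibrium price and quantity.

p* = 25, q* = 65

Set the two price expressions equal: 355/9 - (2/9)q = 160/9 + (1/9)q.
65/3 = (1/3)q, so q* = 65.
p* = 355/9 − (2/9)(65) = 25.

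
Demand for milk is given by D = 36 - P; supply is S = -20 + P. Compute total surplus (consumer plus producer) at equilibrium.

Equilibrium: 36 - P = -20 + P gives P* = 28, Q* = 8.
Demand choke price: P = 36; supply starts at P = 20.
CS = ½(36 − 28)(8) = 32; PS = ½(28 − 20)(8) = 32.

Total surplus = 64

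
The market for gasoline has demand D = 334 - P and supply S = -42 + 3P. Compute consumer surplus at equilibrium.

Equilibrium: 334 - P = -42 + 3P gives P* = 94, Q* = 240.
Demand choke price (D = 0): P = 334.
CS = ½(334 − 94)(240) = 28800.

Consumer surplus = 28800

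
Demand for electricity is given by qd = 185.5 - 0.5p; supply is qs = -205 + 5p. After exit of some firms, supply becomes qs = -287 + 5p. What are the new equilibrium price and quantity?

Original equilibrium: p* = 71, q* = 150.
New equilibrium: 185.5 - 0.5p = -287 + 5p, so 472.5 = 5.5p and p' = 945/11; q' = 185.5 − 0.5(945/11) = 1568/11.

p' = 945/11, q' = 1568/11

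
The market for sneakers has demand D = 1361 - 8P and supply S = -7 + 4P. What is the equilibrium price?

Set D = S: 1361 - 8P = -7 + 4P.
1368 = 12P, so P* = 114.
Q* = 1361 − 8(114) = 449.

P* = 114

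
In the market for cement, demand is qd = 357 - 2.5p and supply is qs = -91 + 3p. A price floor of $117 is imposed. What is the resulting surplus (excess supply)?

Equilibrium price would be p* = 896/11, so the floor at 117 binds.
At p = 117: qd = 64.5, qs = 260.
Surplus = 260 − 64.5 = 195.5.

Surplus = 195.5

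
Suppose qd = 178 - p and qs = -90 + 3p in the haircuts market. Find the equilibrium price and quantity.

Set qd = qs: 178 - p = -90 + 3p.
268 = 4p, so p* = 67.
q* = 178 − 1(67) = 111.

p* = 67, q* = 111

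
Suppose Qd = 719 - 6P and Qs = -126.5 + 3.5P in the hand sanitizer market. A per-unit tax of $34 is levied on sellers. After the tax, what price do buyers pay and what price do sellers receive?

Buyers pay 1929/19, sellers receive 1283/19

Pre-tax equilibrium: P* = 89, Q* = 185.
Tax on sellers shifts supply to Qs = -126.5 + 3.5(P − 34) = -245.5 + 3.5P.
719 - 6P = -245.5 + 3.5P gives buyer price Pb = 1929/19; sellers receive Ps = 1929/19 − 34 = 1283/19.
New quantity: Q = 719 − 6(1929/19) = 2087/19.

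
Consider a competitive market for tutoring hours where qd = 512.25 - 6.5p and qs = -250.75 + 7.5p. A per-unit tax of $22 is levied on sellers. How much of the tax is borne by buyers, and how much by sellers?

Pre-tax equilibrium: p* = 54.5, q* = 158.
Tax on sellers shifts supply to qs = -250.75 + 7.5(p − 22) = -415.75 + 7.5p.
512.25 - 6.5p = -415.75 + 7.5p gives buyer price pb = 464/7; sellers receive ps = 464/7 − 22 = 310/7.
New quantity: q = 512.25 − 6.5(464/7) = 2279/28.
Buyer burden = 464/7 − 54.5 = 165/14; seller burden = 54.5 − 310/7 = 143/14.

Buyers bear 165/14, sellers bear 143/14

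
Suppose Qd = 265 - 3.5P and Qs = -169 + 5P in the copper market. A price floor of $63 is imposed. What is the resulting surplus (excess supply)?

Surplus = 101.5

Equilibrium price would be P* = 868/17, so the floor at 63 binds.
At P = 63: Qd = 44.5, Qs = 146.
Surplus = 146 − 44.5 = 101.5.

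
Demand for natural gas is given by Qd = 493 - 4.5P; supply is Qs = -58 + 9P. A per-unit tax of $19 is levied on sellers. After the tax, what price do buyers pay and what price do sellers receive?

Pre-tax equilibrium: P* = 1102/27, Q* = 928/3.
Tax on sellers shifts supply to Qs = -58 + 9(P − 19) = -229 + 9P.
493 - 4.5P = -229 + 9P gives buyer price Pb = 1444/27; sellers receive Ps = 1444/27 − 19 = 931/27.
New quantity: Q = 493 − 4.5(1444/27) = 757/3.

Buyers pay 1444/27, sellers receive 931/27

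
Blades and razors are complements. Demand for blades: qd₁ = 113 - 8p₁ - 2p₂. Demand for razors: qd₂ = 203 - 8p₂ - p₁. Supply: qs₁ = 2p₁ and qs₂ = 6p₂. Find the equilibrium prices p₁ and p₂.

p₁ = 196/23, p₂ = 639/46

Market 1: 113 - 8p₁ - 2p₂ = 2p₁ → 10p₁ + 2p₂ = 113.
Market 2: 14p₂ + p₁ = 203.
Eliminating p₂: 14×(1) − 2×(2) gives 138p₁ = 1176, so p₁ = 196/23.
Back-substitute into (2): p₂ = (203 − 1×196/23) / 14 = 639/46.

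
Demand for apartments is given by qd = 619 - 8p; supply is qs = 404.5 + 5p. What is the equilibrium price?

p* = 16.5

Set qd = qs: 619 - 8p = 404.5 + 5p.
214.5 = 13p, so p* = 16.5.
q* = 619 − 8(16.5) = 487.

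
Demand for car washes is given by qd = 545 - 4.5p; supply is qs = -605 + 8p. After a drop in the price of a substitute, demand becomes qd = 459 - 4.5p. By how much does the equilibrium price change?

Δp = -6.88

Original equilibrium: p* = 92, q* = 131.
New equilibrium: 459 - 4.5p = -605 + 8p, so 1064 = 12.5p and p' = 85.12; q' = 459 − 4.5(85.12) = 75.96.
Change in price: 85.12 − 92 = -6.88.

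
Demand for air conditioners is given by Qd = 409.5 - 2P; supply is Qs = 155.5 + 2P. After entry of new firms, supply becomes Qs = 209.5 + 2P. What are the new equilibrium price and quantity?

Original equilibrium: P* = 63.5, Q* = 282.5.
New equilibrium: 409.5 - 2P = 209.5 + 2P, so 200 = 4P and P' = 50; Q' = 409.5 − 2(50) = 309.5.

P' = 50, Q' = 309.5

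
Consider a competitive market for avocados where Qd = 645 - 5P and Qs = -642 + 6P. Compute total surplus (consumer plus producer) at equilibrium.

Equilibrium: 645 - 5P = -642 + 6P gives P* = 117, Q* = 60.
Demand choke price: P = 129; supply starts at P = 107.
CS = ½(129 − 117)(60) = 360; PS = ½(117 − 107)(60) = 300.

Total surplus = 660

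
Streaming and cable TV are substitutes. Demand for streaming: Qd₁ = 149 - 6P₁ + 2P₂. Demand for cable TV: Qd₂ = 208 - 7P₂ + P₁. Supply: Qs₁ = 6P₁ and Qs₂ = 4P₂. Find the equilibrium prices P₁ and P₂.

P₁ = 411/26, P₂ = 529/26

Market 1: 149 - 6P₁ + 2P₂ = 6P₁ → 12P₁ - 2P₂ = 149.
Market 2: 11P₂ - P₁ = 208.
Eliminating P₂: 11×(1) + 2×(2) gives 130P₁ = 2055, so P₁ = 411/26.
Back-substitute into (2): P₂ = (208 + 1×411/26) / 11 = 529/26.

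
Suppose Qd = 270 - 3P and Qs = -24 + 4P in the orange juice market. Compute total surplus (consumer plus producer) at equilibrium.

Total surplus = 6048

Equilibrium: 270 - 3P = -24 + 4P gives P* = 42, Q* = 144.
Demand choke price: P = 90; supply starts at P = 6.
CS = ½(90 − 42)(144) = 3456; PS = ½(42 − 6)(144) = 2592.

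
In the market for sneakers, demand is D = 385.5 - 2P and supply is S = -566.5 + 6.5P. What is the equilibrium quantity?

Q* = 161.5

Set D = S: 385.5 - 2P = -566.5 + 6.5P.
952 = 8.5P, so P* = 112.
Q* = 385.5 − 2(112) = 161.5.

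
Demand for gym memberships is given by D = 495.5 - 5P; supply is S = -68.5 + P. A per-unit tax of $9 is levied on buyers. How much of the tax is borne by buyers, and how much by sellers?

Buyers bear $1.5, sellers bear $7.5

Pre-tax equilibrium: P* = 94, Q* = 25.5.
Tax on buyers shifts demand to D = 495.5 − 5(P + 9) = 450.5 - 5P.
450.5 - 5P = -68.5 + P gives seller price Ps = 86.5; buyers pay Pb = 86.5 + 9 = 95.5.
New quantity: Q = 495.5 − 5(95.5) = 18.
Buyer burden = 95.5 − 94 = 1.5; seller burden = 94 − 86.5 = 7.5.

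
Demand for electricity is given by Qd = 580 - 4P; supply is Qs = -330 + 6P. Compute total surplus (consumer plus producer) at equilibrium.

Total surplus = 9720

Equilibrium: 580 - 4P = -330 + 6P gives P* = 91, Q* = 216.
Demand choke price: P = 145; supply starts at P = 55.
CS = ½(145 − 91)(216) = 5832; PS = ½(91 − 55)(216) = 3888.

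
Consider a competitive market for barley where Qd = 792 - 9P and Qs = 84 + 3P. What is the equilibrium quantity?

Set Qd = Qs: 792 - 9P = 84 + 3P.
708 = 12P, so P* = 59.
Q* = 792 − 9(59) = 261.

Q* = 261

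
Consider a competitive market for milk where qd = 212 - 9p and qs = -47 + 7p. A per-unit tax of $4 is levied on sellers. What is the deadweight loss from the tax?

Deadweight loss = 31.5

Pre-tax equilibrium: p* = 16.1875, q* = 66.3125.
Tax on sellers shifts supply to qs = -47 + 7(p − 4) = -75 + 7p.
212 - 9p = -75 + 7p gives buyer price pb = 17.9375; sellers receive ps = 17.9375 − 4 = 13.9375.
New quantity: q = 212 − 9(17.9375) = 50.5625.
DWL = ½ × 4 × (66.3125 − 50.5625) = 31.5.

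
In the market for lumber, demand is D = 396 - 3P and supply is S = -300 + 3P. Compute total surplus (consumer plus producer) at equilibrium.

Total surplus = 768

Equilibrium: 396 - 3P = -300 + 3P gives P* = 116, Q* = 48.
Demand choke price: P = 132; supply starts at P = 100.
CS = ½(132 − 116)(48) = 384; PS = ½(116 − 100)(48) = 384.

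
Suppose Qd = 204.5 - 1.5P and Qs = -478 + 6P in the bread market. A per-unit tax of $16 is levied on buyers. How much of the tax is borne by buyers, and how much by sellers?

Buyers bear $12.8, sellers bear $3.2

Pre-tax equilibrium: P* = 91, Q* = 68.
Tax on buyers shifts demand to Qd = 204.5 − 1.5(P + 16) = 180.5 - 1.5P.
180.5 - 1.5P = -478 + 6P gives seller price Ps = 87.8; buyers pay Pb = 87.8 + 16 = 103.8.
New quantity: Q = 204.5 − 1.5(103.8) = 48.8.
Buyer burden = 103.8 − 91 = 12.8; seller burden = 91 − 87.8 = 3.2.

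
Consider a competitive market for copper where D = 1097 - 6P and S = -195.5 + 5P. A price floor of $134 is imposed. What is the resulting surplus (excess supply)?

Surplus = 181.5

Equilibrium price would be P* = 117.5, so the floor at 134 binds.
At P = 134: D = 293, S = 474.5.
Surplus = 474.5 − 293 = 181.5.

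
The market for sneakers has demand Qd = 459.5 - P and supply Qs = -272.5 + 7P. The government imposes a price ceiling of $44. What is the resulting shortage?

Shortage = 380

Equilibrium price would be P* = 91.5, so the ceiling at 44 binds.
At P = 44: Qd = 459.5 − 1(44) = 415.5, Qs = -272.5 + 7(44) = 35.5.
Shortage = 415.5 − 35.5 = 380.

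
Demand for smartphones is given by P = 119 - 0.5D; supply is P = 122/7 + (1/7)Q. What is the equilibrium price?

Set the two price expressions equal: 119 - 0.5Q = 122/7 + (1/7)Q.
711/7 = (9/14)Q, so Q* = 158.
P* = 119 − (0.5)(158) = 40.

P* = 40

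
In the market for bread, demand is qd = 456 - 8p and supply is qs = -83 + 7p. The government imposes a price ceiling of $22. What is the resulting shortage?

Shortage = 209

Equilibrium price would be p* = 539/15, so the ceiling at 22 binds.
At p = 22: qd = 456 − 8(22) = 280, qs = -83 + 7(22) = 71.
Shortage = 280 − 71 = 209.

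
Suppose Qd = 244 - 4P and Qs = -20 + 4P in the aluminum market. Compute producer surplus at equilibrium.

Producer surplus = 1568

Equilibrium: 244 - 4P = -20 + 4P gives P* = 33, Q* = 112.
Supply starts at P = 5 (where Qs = 0).
PS = ½(33 − 5)(112) = 1568.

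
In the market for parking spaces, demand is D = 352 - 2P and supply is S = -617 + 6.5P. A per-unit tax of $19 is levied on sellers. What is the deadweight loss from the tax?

Pre-tax equilibrium: P* = 114, Q* = 124.
Tax on sellers shifts supply to S = -617 + 6.5(P − 19) = -740.5 + 6.5P.
352 - 2P = -740.5 + 6.5P gives buyer price Pb = 2185/17; sellers receive Ps = 2185/17 − 19 = 1862/17.
New quantity: Q = 352 − 2(2185/17) = 1614/17.
DWL = ½ × 19 × (124 − 1614/17) = 4693/17.

Deadweight loss = 4693/17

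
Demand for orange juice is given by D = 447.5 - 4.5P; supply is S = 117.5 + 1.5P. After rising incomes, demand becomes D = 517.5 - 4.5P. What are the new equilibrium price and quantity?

Original equilibrium: P* = 55, Q* = 200.
New equilibrium: 517.5 - 4.5P = 117.5 + 1.5P, so 400 = 6P and P' = 200/3; Q' = 517.5 − 4.5(200/3) = 217.5.

P' = 200/3, Q' = 217.5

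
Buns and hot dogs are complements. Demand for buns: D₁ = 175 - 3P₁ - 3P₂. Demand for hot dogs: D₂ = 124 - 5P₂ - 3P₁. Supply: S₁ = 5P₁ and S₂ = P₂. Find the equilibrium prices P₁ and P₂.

Market 1: 175 - 3P₁ - 3P₂ = 5P₁ → 8P₁ + 3P₂ = 175.
Market 2: 6P₂ + 3P₁ = 124.
Eliminating P₂: 6×(1) − 3×(2) gives 39P₁ = 678, so P₁ = 226/13.
Back-substitute into (2): P₂ = (124 − 3×226/13) / 6 = 467/39.

P₁ = 226/13, P₂ = 467/39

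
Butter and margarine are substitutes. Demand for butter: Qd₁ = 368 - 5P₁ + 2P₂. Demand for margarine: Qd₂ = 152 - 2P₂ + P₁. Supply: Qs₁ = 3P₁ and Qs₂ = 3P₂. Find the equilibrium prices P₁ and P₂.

P₁ = 1072/19, P₂ = 792/19

Market 1: 368 - 5P₁ + 2P₂ = 3P₁ → 8P₁ - 2P₂ = 368.
Market 2: 5P₂ - P₁ = 152.
Eliminating P₂: 5×(1) + 2×(2) gives 38P₁ = 2144, so P₁ = 1072/19.
Back-substitute into (2): P₂ = (152 + 1×1072/19) / 5 = 792/19.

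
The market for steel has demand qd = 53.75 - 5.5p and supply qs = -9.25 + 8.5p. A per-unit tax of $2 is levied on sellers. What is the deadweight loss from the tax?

Deadweight loss = 187/28

Pre-tax equilibrium: p* = 4.5, q* = 29.
Tax on sellers shifts supply to qs = -9.25 + 8.5(p − 2) = -26.25 + 8.5p.
53.75 - 5.5p = -26.25 + 8.5p gives buyer price pb = 40/7; sellers receive ps = 40/7 − 2 = 26/7.
New quantity: q = 53.75 − 5.5(40/7) = 625/28.
DWL = ½ × 2 × (29 − 625/28) = 187/28.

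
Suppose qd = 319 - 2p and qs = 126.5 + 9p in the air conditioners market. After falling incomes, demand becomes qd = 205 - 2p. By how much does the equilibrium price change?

Original equilibrium: p* = 17.5, q* = 284.
New equilibrium: 205 - 2p = 126.5 + 9p, so 78.5 = 11p and p' = 157/22; q' = 205 − 2(157/22) = 2098/11.
Change in price: 157/22 − 17.5 = -114/11.

Δp = -114/11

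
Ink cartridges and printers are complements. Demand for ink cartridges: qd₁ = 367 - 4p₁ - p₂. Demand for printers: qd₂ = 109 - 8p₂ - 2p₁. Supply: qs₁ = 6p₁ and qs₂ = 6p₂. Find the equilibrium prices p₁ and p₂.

p₁ = 5029/138, p₂ = 178/69

Market 1: 367 - 4p₁ - p₂ = 6p₁ → 10p₁ + p₂ = 367.
Market 2: 14p₂ + 2p₁ = 109.
Eliminating p₂: 14×(1) − 1×(2) gives 138p₁ = 5029, so p₁ = 5029/138.
Back-substitute into (2): p₂ = (109 − 2×5029/138) / 14 = 178/69.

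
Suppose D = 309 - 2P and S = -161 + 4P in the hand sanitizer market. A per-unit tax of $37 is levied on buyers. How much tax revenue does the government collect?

Pre-tax equilibrium: P* = 235/3, Q* = 457/3.
Tax on buyers shifts demand to D = 309 − 2(P + 37) = 235 - 2P.
235 - 2P = -161 + 4P gives seller price Ps = 66; buyers pay Pb = 66 + 37 = 103.
New quantity: Q = 309 − 2(103) = 103.
Revenue = 37 × 103 = 3811.

Tax revenue = 3811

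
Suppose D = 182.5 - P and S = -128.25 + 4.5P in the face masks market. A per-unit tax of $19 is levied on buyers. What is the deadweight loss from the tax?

Pre-tax equilibrium: P* = 56.5, Q* = 126.
Tax on buyers shifts demand to D = 182.5 − 1(P + 19) = 163.5 - P.
163.5 - P = -128.25 + 4.5P gives seller price Ps = 1167/22; buyers pay Pb = 1167/22 + 19 = 1585/22.
New quantity: Q = 182.5 − 1(1585/22) = 1215/11.
DWL = ½ × 19 × (126 − 1215/11) = 3249/22.

Deadweight loss = 3249/22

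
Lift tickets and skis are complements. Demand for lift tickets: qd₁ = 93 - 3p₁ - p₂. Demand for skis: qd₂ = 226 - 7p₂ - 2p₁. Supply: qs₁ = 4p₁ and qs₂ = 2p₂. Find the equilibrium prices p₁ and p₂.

Market 1: 93 - 3p₁ - p₂ = 4p₁ → 7p₁ + p₂ = 93.
Market 2: 9p₂ + 2p₁ = 226.
Eliminating p₂: 9×(1) − 1×(2) gives 61p₁ = 611, so p₁ = 611/61.
Back-substitute into (2): p₂ = (226 − 2×611/61) / 9 = 1396/61.

p₁ = 611/61, p₂ = 1396/61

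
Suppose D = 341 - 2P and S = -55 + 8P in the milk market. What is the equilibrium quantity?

Q* = 261.8

Set D = S: 341 - 2P = -55 + 8P.
396 = 10P, so P* = 39.6.
Q* = 341 − 2(39.6) = 261.8.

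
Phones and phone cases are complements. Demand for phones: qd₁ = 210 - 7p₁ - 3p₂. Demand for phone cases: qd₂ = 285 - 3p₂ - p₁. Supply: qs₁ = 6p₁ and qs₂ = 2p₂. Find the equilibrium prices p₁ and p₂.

Market 1: 210 - 7p₁ - 3p₂ = 6p₁ → 13p₁ + 3p₂ = 210.
Market 2: 5p₂ + p₁ = 285.
Eliminating p₂: 5×(1) − 3×(2) gives 62p₁ = 195, so p₁ = 195/62.
Back-substitute into (2): p₂ = (285 − 1×195/62) / 5 = 3495/62.

p₁ = 195/62, p₂ = 3495/62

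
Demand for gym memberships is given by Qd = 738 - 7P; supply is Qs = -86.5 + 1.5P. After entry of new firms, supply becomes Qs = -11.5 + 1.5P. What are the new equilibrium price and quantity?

Original equilibrium: P* = 97, Q* = 59.
New equilibrium: 738 - 7P = -11.5 + 1.5P, so 749.5 = 8.5P and P' = 1499/17; Q' = 738 − 7(1499/17) = 2053/17.

P' = 1499/17, Q' = 2053/17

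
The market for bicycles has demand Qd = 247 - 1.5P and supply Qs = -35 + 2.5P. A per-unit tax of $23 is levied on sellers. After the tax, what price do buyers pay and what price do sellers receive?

Buyers pay $84.875, sellers receive $61.875

Pre-tax equilibrium: P* = 70.5, Q* = 141.25.
Tax on sellers shifts supply to Qs = -35 + 2.5(P − 23) = -92.5 + 2.5P.
247 - 1.5P = -92.5 + 2.5P gives buyer price Pb = 84.875; sellers receive Ps = 84.875 − 23 = 61.875.
New quantity: Q = 247 − 1.5(84.875) = 119.6875.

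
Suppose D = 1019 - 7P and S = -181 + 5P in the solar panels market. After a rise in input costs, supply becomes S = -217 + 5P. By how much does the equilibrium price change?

ΔP = 3

Original equilibrium: P* = 100, Q* = 319.
New equilibrium: 1019 - 7P = -217 + 5P, so 1236 = 12P and P' = 103; Q' = 1019 − 7(103) = 298.
Change in price: 103 − 100 = 3.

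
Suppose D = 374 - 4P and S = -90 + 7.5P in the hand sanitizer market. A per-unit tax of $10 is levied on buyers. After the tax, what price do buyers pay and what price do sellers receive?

Pre-tax equilibrium: P* = 928/23, Q* = 4890/23.
Tax on buyers shifts demand to D = 374 − 4(P + 10) = 334 - 4P.
334 - 4P = -90 + 7.5P gives seller price Ps = 848/23; buyers pay Pb = 848/23 + 10 = 1078/23.
New quantity: Q = 374 − 4(1078/23) = 4290/23.

Buyers pay 1078/23, sellers receive 848/23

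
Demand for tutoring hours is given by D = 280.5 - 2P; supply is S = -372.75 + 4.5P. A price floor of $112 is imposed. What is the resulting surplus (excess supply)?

Equilibrium price would be P* = 100.5, so the floor at 112 binds.
At P = 112: D = 56.5, S = 131.25.
Surplus = 131.25 − 56.5 = 74.75.

Surplus = 74.75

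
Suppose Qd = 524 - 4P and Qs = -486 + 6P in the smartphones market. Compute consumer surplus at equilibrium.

Consumer surplus = 1800

Equilibrium: 524 - 4P = -486 + 6P gives P* = 101, Q* = 120.
Demand choke price (Qd = 0): P = 131.
CS = ½(131 − 101)(120) = 1800.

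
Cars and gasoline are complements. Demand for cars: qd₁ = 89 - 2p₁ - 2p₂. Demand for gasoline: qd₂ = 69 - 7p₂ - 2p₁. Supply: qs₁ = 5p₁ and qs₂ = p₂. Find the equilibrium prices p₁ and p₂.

Market 1: 89 - 2p₁ - 2p₂ = 5p₁ → 7p₁ + 2p₂ = 89.
Market 2: 8p₂ + 2p₁ = 69.
Eliminating p₂: 8×(1) − 2×(2) gives 52p₁ = 574, so p₁ = 287/26.
Back-substitute into (2): p₂ = (69 − 2×287/26) / 8 = 305/52.

p₁ = 287/26, p₂ = 305/52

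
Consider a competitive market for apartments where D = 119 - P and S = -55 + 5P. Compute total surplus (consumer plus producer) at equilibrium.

Equilibrium: 119 - P = -55 + 5P gives P* = 29, Q* = 90.
Demand choke price: P = 119; supply starts at P = 11.
CS = ½(119 − 29)(90) = 4050; PS = ½(29 − 11)(90) = 810.

Total surplus = 4860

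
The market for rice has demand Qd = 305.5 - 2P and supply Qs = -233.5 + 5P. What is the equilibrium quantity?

Q* = 151.5

Set Qd = Qs: 305.5 - 2P = -233.5 + 5P.
539 = 7P, so P* = 77.
Q* = 305.5 − 2(77) = 151.5.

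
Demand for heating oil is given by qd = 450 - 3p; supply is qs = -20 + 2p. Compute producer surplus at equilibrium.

Producer surplus = 7056

Equilibrium: 450 - 3p = -20 + 2p gives p* = 94, q* = 168.
Supply starts at p = 10 (where qs = 0).
PS = ½(94 − 10)(168) = 7056.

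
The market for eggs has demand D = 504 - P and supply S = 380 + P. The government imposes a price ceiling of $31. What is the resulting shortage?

Shortage = 62

Equilibrium price would be P* = 62, so the ceiling at 31 binds.
At P = 31: D = 504 − 1(31) = 473, S = 380 + 1(31) = 411.
Shortage = 473 − 411 = 62.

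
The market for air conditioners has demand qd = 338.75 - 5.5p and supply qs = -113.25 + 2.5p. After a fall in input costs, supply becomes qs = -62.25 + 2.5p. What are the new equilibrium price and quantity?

Original equilibrium: p* = 56.5, q* = 28.
New equilibrium: 338.75 - 5.5p = -62.25 + 2.5p, so 401 = 8p and p' = 50.125; q' = 338.75 − 5.5(50.125) = 63.0625.

p' = 50.125, q' = 63.0625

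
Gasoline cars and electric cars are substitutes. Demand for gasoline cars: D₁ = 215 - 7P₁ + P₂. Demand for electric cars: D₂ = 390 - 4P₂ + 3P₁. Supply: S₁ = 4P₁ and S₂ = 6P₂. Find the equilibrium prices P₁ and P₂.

P₁ = 2540/107, P₂ = 4935/107

Market 1: 215 - 7P₁ + P₂ = 4P₁ → 11P₁ - P₂ = 215.
Market 2: 10P₂ - 3P₁ = 390.
Eliminating P₂: 10×(1) + 1×(2) gives 107P₁ = 2540, so P₁ = 2540/107.
Back-substitute into (2): P₂ = (390 + 3×2540/107) / 10 = 4935/107.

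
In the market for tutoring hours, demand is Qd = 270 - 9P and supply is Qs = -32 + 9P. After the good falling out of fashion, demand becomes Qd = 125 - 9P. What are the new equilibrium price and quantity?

Original equilibrium: P* = 151/9, Q* = 119.
New equilibrium: 125 - 9P = -32 + 9P, so 157 = 18P and P' = 157/18; Q' = 125 − 9(157/18) = 46.5.

P' = 157/18, Q' = 46.5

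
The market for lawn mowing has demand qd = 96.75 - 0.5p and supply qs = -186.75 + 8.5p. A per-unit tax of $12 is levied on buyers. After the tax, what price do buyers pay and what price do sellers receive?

Buyers pay 257/6, sellers receive 185/6

Pre-tax equilibrium: p* = 31.5, q* = 81.
Tax on buyers shifts demand to qd = 96.75 − 0.5(p + 12) = 90.75 - 0.5p.
90.75 - 0.5p = -186.75 + 8.5p gives seller price ps = 185/6; buyers pay pb = 185/6 + 12 = 257/6.
New quantity: q = 96.75 − 0.5(257/6) = 226/3.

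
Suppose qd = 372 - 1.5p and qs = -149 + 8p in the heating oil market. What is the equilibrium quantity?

q* = 5505/19

Set qd = qs: 372 - 1.5p = -149 + 8p.
521 = 9.5p, so p* = 1042/19.
q* = 372 − 1.5(1042/19) = 5505/19.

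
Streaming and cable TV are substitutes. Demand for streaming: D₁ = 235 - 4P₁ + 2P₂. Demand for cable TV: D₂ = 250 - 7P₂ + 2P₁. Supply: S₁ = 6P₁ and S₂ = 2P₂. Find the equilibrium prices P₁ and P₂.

P₁ = 2615/86, P₂ = 1485/43

Market 1: 235 - 4P₁ + 2P₂ = 6P₁ → 10P₁ - 2P₂ = 235.
Market 2: 9P₂ - 2P₁ = 250.
Eliminating P₂: 9×(1) + 2×(2) gives 86P₁ = 2615, so P₁ = 2615/86.
Back-substitute into (2): P₂ = (250 + 2×2615/86) / 9 = 1485/43.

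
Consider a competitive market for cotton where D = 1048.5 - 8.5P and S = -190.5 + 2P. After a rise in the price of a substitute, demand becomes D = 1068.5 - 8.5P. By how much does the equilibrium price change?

ΔP = 40/21

Original equilibrium: P* = 118, Q* = 45.5.
New equilibrium: 1068.5 - 8.5P = -190.5 + 2P, so 1259 = 10.5P and P' = 2518/21; Q' = 1068.5 − 8.5(2518/21) = 2071/42.
Change in price: 2518/21 − 118 = 40/21.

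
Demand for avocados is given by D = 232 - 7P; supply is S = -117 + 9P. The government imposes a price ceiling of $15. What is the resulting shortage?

Equilibrium price would be P* = 21.8125, so the ceiling at 15 binds.
At P = 15: D = 232 − 7(15) = 127, S = -117 + 9(15) = 18.
Shortage = 127 − 18 = 109.

Shortage = 109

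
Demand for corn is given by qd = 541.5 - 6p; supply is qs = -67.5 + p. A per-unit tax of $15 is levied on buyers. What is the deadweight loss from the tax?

Deadweight loss = 675/7

Pre-tax equilibrium: p* = 87, q* = 19.5.
Tax on buyers shifts demand to qd = 541.5 − 6(p + 15) = 451.5 - 6p.
451.5 - 6p = -67.5 + p gives seller price ps = 519/7; buyers pay pb = 519/7 + 15 = 624/7.
New quantity: q = 541.5 − 6(624/7) = 93/14.
DWL = ½ × 15 × (19.5 − 93/14) = 675/7.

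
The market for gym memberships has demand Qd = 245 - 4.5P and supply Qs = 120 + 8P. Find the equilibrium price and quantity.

P* = 10, Q* = 200

Set Qd = Qs: 245 - 4.5P = 120 + 8P.
125 = 12.5P, so P* = 10.
Q* = 245 − 4.5(10) = 200.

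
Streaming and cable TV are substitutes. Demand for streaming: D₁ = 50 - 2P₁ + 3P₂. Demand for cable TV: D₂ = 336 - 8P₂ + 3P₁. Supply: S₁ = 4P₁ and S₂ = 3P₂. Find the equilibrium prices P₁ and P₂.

P₁ = 82/3, P₂ = 38

Market 1: 50 - 2P₁ + 3P₂ = 4P₁ → 6P₁ - 3P₂ = 50.
Market 2: 11P₂ - 3P₁ = 336.
Eliminating P₂: 11×(1) + 3×(2) gives 57P₁ = 1558, so P₁ = 82/3.
Back-substitute into (2): P₂ = (336 + 3×82/3) / 11 = 38.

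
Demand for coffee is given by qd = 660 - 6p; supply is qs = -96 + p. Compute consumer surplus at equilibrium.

Equilibrium: 660 - 6p = -96 + p gives p* = 108, q* = 12.
Demand choke price (qd = 0): p = 110.
CS = ½(110 − 108)(12) = 12.

Consumer surplus = 12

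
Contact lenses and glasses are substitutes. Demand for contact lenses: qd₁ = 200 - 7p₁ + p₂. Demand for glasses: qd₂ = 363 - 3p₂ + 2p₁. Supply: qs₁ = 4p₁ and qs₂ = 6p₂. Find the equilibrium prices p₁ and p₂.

p₁ = 2163/97, p₂ = 4393/97

Market 1: 200 - 7p₁ + p₂ = 4p₁ → 11p₁ - p₂ = 200.
Market 2: 9p₂ - 2p₁ = 363.
Eliminating p₂: 9×(1) + 1×(2) gives 97p₁ = 2163, so p₁ = 2163/97.
Back-substitute into (2): p₂ = (363 + 2×2163/97) / 9 = 4393/97.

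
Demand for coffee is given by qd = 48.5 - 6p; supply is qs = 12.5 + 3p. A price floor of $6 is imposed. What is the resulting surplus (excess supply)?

Surplus = 18

Equilibrium price would be p* = 4, so the floor at 6 binds.
At p = 6: qd = 12.5, qs = 30.5.
Surplus = 30.5 − 12.5 = 18.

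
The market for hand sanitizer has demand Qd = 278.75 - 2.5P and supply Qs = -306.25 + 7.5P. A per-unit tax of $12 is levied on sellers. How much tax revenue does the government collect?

Pre-tax equilibrium: P* = 58.5, Q* = 132.5.
Tax on sellers shifts supply to Qs = -306.25 + 7.5(P − 12) = -396.25 + 7.5P.
278.75 - 2.5P = -396.25 + 7.5P gives buyer price Pb = 67.5; sellers receive Ps = 67.5 − 12 = 55.5.
New quantity: Q = 278.75 − 2.5(67.5) = 110.
Revenue = 12 × 110 = 1320.

Tax revenue = 1320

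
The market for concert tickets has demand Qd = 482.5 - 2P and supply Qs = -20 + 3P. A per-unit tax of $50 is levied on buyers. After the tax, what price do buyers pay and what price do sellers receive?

Buyers pay $130.5, sellers receive $80.5

Pre-tax equilibrium: P* = 100.5, Q* = 281.5.
Tax on buyers shifts demand to Qd = 482.5 − 2(P + 50) = 382.5 - 2P.
382.5 - 2P = -20 + 3P gives seller price Ps = 80.5; buyers pay Pb = 80.5 + 50 = 130.5.
New quantity: Q = 482.5 − 2(130.5) = 221.5.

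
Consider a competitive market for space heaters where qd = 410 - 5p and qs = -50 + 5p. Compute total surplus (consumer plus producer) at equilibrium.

Total surplus = 6480

Equilibrium: 410 - 5p = -50 + 5p gives p* = 46, q* = 180.
Demand choke price: p = 82; supply starts at p = 10.
CS = ½(82 − 46)(180) = 3240; PS = ½(46 − 10)(180) = 3240.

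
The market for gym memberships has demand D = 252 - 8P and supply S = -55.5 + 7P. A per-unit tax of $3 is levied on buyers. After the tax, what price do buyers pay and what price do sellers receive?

Buyers pay $21.9, sellers receive $18.9

Pre-tax equilibrium: P* = 20.5, Q* = 88.
Tax on buyers shifts demand to D = 252 − 8(P + 3) = 228 - 8P.
228 - 8P = -55.5 + 7P gives seller price Ps = 18.9; buyers pay Pb = 18.9 + 3 = 21.9.
New quantity: Q = 252 − 8(21.9) = 76.8.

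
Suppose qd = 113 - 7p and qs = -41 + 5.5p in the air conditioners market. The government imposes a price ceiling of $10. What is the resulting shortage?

Equilibrium price would be p* = 12.32, so the ceiling at 10 binds.
At p = 10: qd = 113 − 7(10) = 43, qs = -41 + 5.5(10) = 14.
Shortage = 43 − 14 = 29.

Shortage = 29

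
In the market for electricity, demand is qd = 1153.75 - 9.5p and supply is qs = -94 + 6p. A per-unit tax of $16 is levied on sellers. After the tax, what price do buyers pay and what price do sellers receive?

Buyers pay 5375/62, sellers receive 4383/62

Pre-tax equilibrium: p* = 80.5, q* = 389.
Tax on sellers shifts supply to qs = -94 + 6(p − 16) = -190 + 6p.
1153.75 - 9.5p = -190 + 6p gives buyer price pb = 5375/62; sellers receive ps = 5375/62 − 16 = 4383/62.
New quantity: q = 1153.75 − 9.5(5375/62) = 10235/31.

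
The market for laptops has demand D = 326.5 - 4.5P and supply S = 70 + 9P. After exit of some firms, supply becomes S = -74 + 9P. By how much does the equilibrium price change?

Original equilibrium: P* = 19, Q* = 241.
New equilibrium: 326.5 - 4.5P = -74 + 9P, so 400.5 = 13.5P and P' = 89/3; Q' = 326.5 − 4.5(89/3) = 193.
Change in price: 89/3 − 19 = 32/3.

ΔP = 32/3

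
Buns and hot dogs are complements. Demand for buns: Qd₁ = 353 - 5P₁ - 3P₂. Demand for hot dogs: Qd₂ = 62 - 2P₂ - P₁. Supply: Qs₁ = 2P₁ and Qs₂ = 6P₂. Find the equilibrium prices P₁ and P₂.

P₁ = 2638/53, P₂ = 81/53

Market 1: 353 - 5P₁ - 3P₂ = 2P₁ → 7P₁ + 3P₂ = 353.
Market 2: 8P₂ + P₁ = 62.
Eliminating P₂: 8×(1) − 3×(2) gives 53P₁ = 2638, so P₁ = 2638/53.
Back-substitute into (2): P₂ = (62 − 1×2638/53) / 8 = 81/53.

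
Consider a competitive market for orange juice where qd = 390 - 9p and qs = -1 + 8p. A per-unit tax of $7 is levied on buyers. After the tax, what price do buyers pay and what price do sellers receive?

Buyers pay 447/17, sellers receive 328/17

Pre-tax equilibrium: p* = 23, q* = 183.
Tax on buyers shifts demand to qd = 390 − 9(p + 7) = 327 - 9p.
327 - 9p = -1 + 8p gives seller price ps = 328/17; buyers pay pb = 328/17 + 7 = 447/17.
New quantity: q = 390 − 9(447/17) = 2607/17.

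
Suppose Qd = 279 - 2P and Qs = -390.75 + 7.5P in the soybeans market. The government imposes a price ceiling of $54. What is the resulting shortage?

Shortage = 156.75

Equilibrium price would be P* = 70.5, so the ceiling at 54 binds.
At P = 54: Qd = 279 − 2(54) = 171, Qs = -390.75 + 7.5(54) = 14.25.
Shortage = 171 − 14.25 = 156.75.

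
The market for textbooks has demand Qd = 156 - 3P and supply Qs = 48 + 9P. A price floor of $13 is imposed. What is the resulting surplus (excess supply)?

Surplus = 48

Equilibrium price would be P* = 9, so the floor at 13 binds.
At P = 13: Qd = 117, Qs = 165.
Surplus = 165 − 117 = 48.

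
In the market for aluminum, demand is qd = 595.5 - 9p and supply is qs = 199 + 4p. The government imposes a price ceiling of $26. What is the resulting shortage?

Shortage = 58.5

Equilibrium price would be p* = 30.5, so the ceiling at 26 binds.
At p = 26: qd = 595.5 − 9(26) = 361.5, qs = 199 + 4(26) = 303.
Shortage = 361.5 − 303 = 58.5.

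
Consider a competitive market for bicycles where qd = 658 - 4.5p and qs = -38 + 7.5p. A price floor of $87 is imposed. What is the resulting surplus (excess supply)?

Surplus = 348

Equilibrium price would be p* = 58, so the floor at 87 binds.
At p = 87: qd = 266.5, qs = 614.5.
Surplus = 614.5 − 266.5 = 348.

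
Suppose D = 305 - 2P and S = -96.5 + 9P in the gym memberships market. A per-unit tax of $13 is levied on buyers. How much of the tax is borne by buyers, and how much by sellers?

Buyers bear 117/11, sellers bear 26/11

Pre-tax equilibrium: P* = 36.5, Q* = 232.
Tax on buyers shifts demand to D = 305 − 2(P + 13) = 279 - 2P.
279 - 2P = -96.5 + 9P gives seller price Ps = 751/22; buyers pay Pb = 751/22 + 13 = 1037/22.
New quantity: Q = 305 − 2(1037/22) = 2318/11.
Buyer burden = 1037/22 − 36.5 = 117/11; seller burden = 36.5 − 751/22 = 26/11.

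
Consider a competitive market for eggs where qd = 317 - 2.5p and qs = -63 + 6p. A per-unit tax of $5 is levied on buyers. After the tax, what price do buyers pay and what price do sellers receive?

Buyers pay 820/17, sellers receive 735/17

Pre-tax equilibrium: p* = 760/17, q* = 3489/17.
Tax on buyers shifts demand to qd = 317 − 2.5(p + 5) = 304.5 - 2.5p.
304.5 - 2.5p = -63 + 6p gives seller price ps = 735/17; buyers pay pb = 735/17 + 5 = 820/17.
New quantity: q = 317 − 2.5(820/17) = 3339/17.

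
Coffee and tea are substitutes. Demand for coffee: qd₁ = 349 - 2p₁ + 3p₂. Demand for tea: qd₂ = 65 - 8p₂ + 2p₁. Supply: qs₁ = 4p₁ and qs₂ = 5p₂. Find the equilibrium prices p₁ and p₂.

Market 1: 349 - 2p₁ + 3p₂ = 4p₁ → 6p₁ - 3p₂ = 349.
Market 2: 13p₂ - 2p₁ = 65.
Eliminating p₂: 13×(1) + 3×(2) gives 72p₁ = 4732, so p₁ = 1183/18.
Back-substitute into (2): p₂ = (65 + 2×1183/18) / 13 = 136/9.

p₁ = 1183/18, p₂ = 136/9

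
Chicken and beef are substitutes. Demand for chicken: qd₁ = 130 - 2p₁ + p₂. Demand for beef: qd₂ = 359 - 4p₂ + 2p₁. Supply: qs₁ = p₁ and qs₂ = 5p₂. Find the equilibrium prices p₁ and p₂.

p₁ = 61.16, p₂ = 53.48

Market 1: 130 - 2p₁ + p₂ = p₁ → 3p₁ - p₂ = 130.
Market 2: 9p₂ - 2p₁ = 359.
Eliminating p₂: 9×(1) + 1×(2) gives 25p₁ = 1529, so p₁ = 61.16.
Back-substitute into (2): p₂ = (359 + 2×61.16) / 9 = 53.48.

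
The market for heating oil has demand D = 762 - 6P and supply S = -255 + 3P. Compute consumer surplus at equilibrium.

Consumer surplus = 588

Equilibrium: 762 - 6P = -255 + 3P gives P* = 113, Q* = 84.
Demand choke price (D = 0): P = 127.
CS = ½(127 − 113)(84) = 588.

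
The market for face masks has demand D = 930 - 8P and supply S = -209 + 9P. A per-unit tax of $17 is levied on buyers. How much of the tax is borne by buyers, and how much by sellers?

Pre-tax equilibrium: P* = 67, Q* = 394.
Tax on buyers shifts demand to D = 930 − 8(P + 17) = 794 - 8P.
794 - 8P = -209 + 9P gives seller price Ps = 59; buyers pay Pb = 59 + 17 = 76.
New quantity: Q = 930 − 8(76) = 322.
Buyer burden = 76 − 67 = 9; seller burden = 67 − 59 = 8.

Buyers bear $9, sellers bear $8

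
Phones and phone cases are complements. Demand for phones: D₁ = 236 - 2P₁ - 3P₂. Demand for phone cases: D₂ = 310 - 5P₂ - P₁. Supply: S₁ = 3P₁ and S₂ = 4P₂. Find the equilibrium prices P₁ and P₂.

Market 1: 236 - 2P₁ - 3P₂ = 3P₁ → 5P₁ + 3P₂ = 236.
Market 2: 9P₂ + P₁ = 310.
Eliminating P₂: 9×(1) − 3×(2) gives 42P₁ = 1194, so P₁ = 199/7.
Back-substitute into (2): P₂ = (310 − 1×199/7) / 9 = 219/7.

P₁ = 199/7, P₂ = 219/7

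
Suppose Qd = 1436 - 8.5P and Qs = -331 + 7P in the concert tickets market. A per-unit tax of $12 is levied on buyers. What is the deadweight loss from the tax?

Deadweight loss = 8568/31

Pre-tax equilibrium: P* = 114, Q* = 467.
Tax on buyers shifts demand to Qd = 1436 − 8.5(P + 12) = 1334 - 8.5P.
1334 - 8.5P = -331 + 7P gives seller price Ps = 3330/31; buyers pay Pb = 3330/31 + 12 = 3702/31.
New quantity: Q = 1436 − 8.5(3702/31) = 13049/31.
DWL = ½ × 12 × (467 − 13049/31) = 8568/31.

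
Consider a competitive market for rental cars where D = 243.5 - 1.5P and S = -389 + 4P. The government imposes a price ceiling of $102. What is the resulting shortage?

Equilibrium price would be P* = 115, so the ceiling at 102 binds.
At P = 102: D = 243.5 − 1.5(102) = 90.5, S = -389 + 4(102) = 19.
Shortage = 90.5 − 19 = 71.5.

Shortage = 71.5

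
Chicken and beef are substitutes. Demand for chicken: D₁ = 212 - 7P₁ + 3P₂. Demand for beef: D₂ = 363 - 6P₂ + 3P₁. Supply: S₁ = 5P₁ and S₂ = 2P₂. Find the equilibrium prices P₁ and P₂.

Market 1: 212 - 7P₁ + 3P₂ = 5P₁ → 12P₁ - 3P₂ = 212.
Market 2: 8P₂ - 3P₁ = 363.
Eliminating P₂: 8×(1) + 3×(2) gives 87P₁ = 2785, so P₁ = 2785/87.
Back-substitute into (2): P₂ = (363 + 3×2785/87) / 8 = 1664/29.

P₁ = 2785/87, P₂ = 1664/29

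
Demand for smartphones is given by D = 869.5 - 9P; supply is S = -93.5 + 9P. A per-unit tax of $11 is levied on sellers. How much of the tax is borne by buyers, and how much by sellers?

Buyers bear $5.5, sellers bear $5.5

Pre-tax equilibrium: P* = 53.5, Q* = 388.
Tax on sellers shifts supply to S = -93.5 + 9(P − 11) = -192.5 + 9P.
869.5 - 9P = -192.5 + 9P gives buyer price Pb = 59; sellers receive Ps = 59 − 11 = 48.
New quantity: Q = 869.5 − 9(59) = 338.5.
Buyer burden = 59 − 53.5 = 5.5; seller burden = 53.5 − 48 = 5.5.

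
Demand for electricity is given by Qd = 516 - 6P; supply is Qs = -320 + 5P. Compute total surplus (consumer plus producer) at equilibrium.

Total surplus = 660

Equilibrium: 516 - 6P = -320 + 5P gives P* = 76, Q* = 60.
Demand choke price: P = 86; supply starts at P = 64.
CS = ½(86 − 76)(60) = 300; PS = ½(76 − 64)(60) = 360.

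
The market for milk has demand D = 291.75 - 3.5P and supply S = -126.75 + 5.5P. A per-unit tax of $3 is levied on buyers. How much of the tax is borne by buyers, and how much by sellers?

Pre-tax equilibrium: P* = 46.5, Q* = 129.
Tax on buyers shifts demand to D = 291.75 − 3.5(P + 3) = 281.25 - 3.5P.
281.25 - 3.5P = -126.75 + 5.5P gives seller price Ps = 136/3; buyers pay Pb = 136/3 + 3 = 145/3.
New quantity: Q = 291.75 − 3.5(145/3) = 1471/12.
Buyer burden = 145/3 − 46.5 = 11/6; seller burden = 46.5 − 136/3 = 7/6.

Buyers bear 11/6, sellers bear 7/6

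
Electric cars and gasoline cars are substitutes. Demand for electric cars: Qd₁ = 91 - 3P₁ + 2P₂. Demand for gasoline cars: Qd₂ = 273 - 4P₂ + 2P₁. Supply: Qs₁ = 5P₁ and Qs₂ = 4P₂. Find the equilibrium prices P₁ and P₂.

P₁ = 637/30, P₂ = 1183/30

Market 1: 91 - 3P₁ + 2P₂ = 5P₁ → 8P₁ - 2P₂ = 91.
Market 2: 8P₂ - 2P₁ = 273.
Eliminating P₂: 8×(1) + 2×(2) gives 60P₁ = 1274, so P₁ = 637/30.
Back-substitute into (2): P₂ = (273 + 2×637/30) / 8 = 1183/30.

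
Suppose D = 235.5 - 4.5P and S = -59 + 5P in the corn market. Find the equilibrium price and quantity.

P* = 31, Q* = 96

Set D = S: 235.5 - 4.5P = -59 + 5P.
294.5 = 9.5P, so P* = 31.
Q* = 235.5 − 4.5(31) = 96.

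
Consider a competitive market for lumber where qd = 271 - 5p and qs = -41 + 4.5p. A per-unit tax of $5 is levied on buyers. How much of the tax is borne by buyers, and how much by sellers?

Pre-tax equilibrium: p* = 624/19, q* = 2029/19.
Tax on buyers shifts demand to qd = 271 − 5(p + 5) = 246 - 5p.
246 - 5p = -41 + 4.5p gives seller price ps = 574/19; buyers pay pb = 574/19 + 5 = 669/19.
New quantity: q = 271 − 5(669/19) = 1804/19.
Buyer burden = 669/19 − 624/19 = 45/19; seller burden = 624/19 − 574/19 = 50/19.

Buyers bear 45/19, sellers bear 50/19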